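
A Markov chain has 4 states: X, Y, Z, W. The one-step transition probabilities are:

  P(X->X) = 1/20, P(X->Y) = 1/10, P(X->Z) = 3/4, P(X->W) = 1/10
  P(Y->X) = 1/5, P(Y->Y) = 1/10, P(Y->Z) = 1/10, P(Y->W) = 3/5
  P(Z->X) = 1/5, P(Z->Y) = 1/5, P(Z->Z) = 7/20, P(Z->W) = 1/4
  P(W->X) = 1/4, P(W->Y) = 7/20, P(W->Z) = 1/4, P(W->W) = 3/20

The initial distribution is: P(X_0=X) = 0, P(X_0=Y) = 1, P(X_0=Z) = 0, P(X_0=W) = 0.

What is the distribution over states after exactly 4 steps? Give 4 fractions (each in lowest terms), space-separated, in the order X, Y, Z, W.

Answer: 15009/80000 8297/40000 5551/16000 10321/40000

Derivation:
Propagating the distribution step by step (d_{t+1} = d_t * P):
d_0 = (X=0, Y=1, Z=0, W=0)
  d_1[X] = 0*1/20 + 1*1/5 + 0*1/5 + 0*1/4 = 1/5
  d_1[Y] = 0*1/10 + 1*1/10 + 0*1/5 + 0*7/20 = 1/10
  d_1[Z] = 0*3/4 + 1*1/10 + 0*7/20 + 0*1/4 = 1/10
  d_1[W] = 0*1/10 + 1*3/5 + 0*1/4 + 0*3/20 = 3/5
d_1 = (X=1/5, Y=1/10, Z=1/10, W=3/5)
  d_2[X] = 1/5*1/20 + 1/10*1/5 + 1/10*1/5 + 3/5*1/4 = 1/5
  d_2[Y] = 1/5*1/10 + 1/10*1/10 + 1/10*1/5 + 3/5*7/20 = 13/50
  d_2[Z] = 1/5*3/4 + 1/10*1/10 + 1/10*7/20 + 3/5*1/4 = 69/200
  d_2[W] = 1/5*1/10 + 1/10*3/5 + 1/10*1/4 + 3/5*3/20 = 39/200
d_2 = (X=1/5, Y=13/50, Z=69/200, W=39/200)
  d_3[X] = 1/5*1/20 + 13/50*1/5 + 69/200*1/5 + 39/200*1/4 = 719/4000
  d_3[Y] = 1/5*1/10 + 13/50*1/10 + 69/200*1/5 + 39/200*7/20 = 733/4000
  d_3[Z] = 1/5*3/4 + 13/50*1/10 + 69/200*7/20 + 39/200*1/4 = 691/2000
  d_3[W] = 1/5*1/10 + 13/50*3/5 + 69/200*1/4 + 39/200*3/20 = 583/2000
d_3 = (X=719/4000, Y=733/4000, Z=691/2000, W=583/2000)
  d_4[X] = 719/4000*1/20 + 733/4000*1/5 + 691/2000*1/5 + 583/2000*1/4 = 15009/80000
  d_4[Y] = 719/4000*1/10 + 733/4000*1/10 + 691/2000*1/5 + 583/2000*7/20 = 8297/40000
  d_4[Z] = 719/4000*3/4 + 733/4000*1/10 + 691/2000*7/20 + 583/2000*1/4 = 5551/16000
  d_4[W] = 719/4000*1/10 + 733/4000*3/5 + 691/2000*1/4 + 583/2000*3/20 = 10321/40000
d_4 = (X=15009/80000, Y=8297/40000, Z=5551/16000, W=10321/40000)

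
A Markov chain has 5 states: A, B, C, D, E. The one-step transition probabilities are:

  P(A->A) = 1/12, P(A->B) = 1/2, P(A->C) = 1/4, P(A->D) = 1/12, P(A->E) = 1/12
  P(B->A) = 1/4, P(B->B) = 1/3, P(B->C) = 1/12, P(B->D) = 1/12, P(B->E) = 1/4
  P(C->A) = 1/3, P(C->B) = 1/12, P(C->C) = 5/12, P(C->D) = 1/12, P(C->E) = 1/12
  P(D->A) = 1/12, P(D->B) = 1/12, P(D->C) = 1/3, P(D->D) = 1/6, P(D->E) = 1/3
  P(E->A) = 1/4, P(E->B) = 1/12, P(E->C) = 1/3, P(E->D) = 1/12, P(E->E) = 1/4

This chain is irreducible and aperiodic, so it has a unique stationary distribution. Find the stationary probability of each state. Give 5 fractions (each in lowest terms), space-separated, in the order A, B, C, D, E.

Answer: 52/235 11/47 723/2585 1/11 90/517

Derivation:
The stationary distribution satisfies pi = pi * P, i.e.:
  pi_A = 1/12*pi_A + 1/4*pi_B + 1/3*pi_C + 1/12*pi_D + 1/4*pi_E
  pi_B = 1/2*pi_A + 1/3*pi_B + 1/12*pi_C + 1/12*pi_D + 1/12*pi_E
  pi_C = 1/4*pi_A + 1/12*pi_B + 5/12*pi_C + 1/3*pi_D + 1/3*pi_E
  pi_D = 1/12*pi_A + 1/12*pi_B + 1/12*pi_C + 1/6*pi_D + 1/12*pi_E
  pi_E = 1/12*pi_A + 1/4*pi_B + 1/12*pi_C + 1/3*pi_D + 1/4*pi_E
with normalization: pi_A + pi_B + pi_C + pi_D + pi_E = 1.

Using the first 4 balance equations plus normalization, the linear system A*pi = b is:
  [-11/12, 1/4, 1/3, 1/12, 1/4] . pi = 0
  [1/2, -2/3, 1/12, 1/12, 1/12] . pi = 0
  [1/4, 1/12, -7/12, 1/3, 1/3] . pi = 0
  [1/12, 1/12, 1/12, -5/6, 1/12] . pi = 0
  [1, 1, 1, 1, 1] . pi = 1

Solving yields:
  pi_A = 52/235
  pi_B = 11/47
  pi_C = 723/2585
  pi_D = 1/11
  pi_E = 90/517

Verification (pi * P):
  52/235*1/12 + 11/47*1/4 + 723/2585*1/3 + 1/11*1/12 + 90/517*1/4 = 52/235 = pi_A  (ok)
  52/235*1/2 + 11/47*1/3 + 723/2585*1/12 + 1/11*1/12 + 90/517*1/12 = 11/47 = pi_B  (ok)
  52/235*1/4 + 11/47*1/12 + 723/2585*5/12 + 1/11*1/3 + 90/517*1/3 = 723/2585 = pi_C  (ok)
  52/235*1/12 + 11/47*1/12 + 723/2585*1/12 + 1/11*1/6 + 90/517*1/12 = 1/11 = pi_D  (ok)
  52/235*1/12 + 11/47*1/4 + 723/2585*1/12 + 1/11*1/3 + 90/517*1/4 = 90/517 = pi_E  (ok)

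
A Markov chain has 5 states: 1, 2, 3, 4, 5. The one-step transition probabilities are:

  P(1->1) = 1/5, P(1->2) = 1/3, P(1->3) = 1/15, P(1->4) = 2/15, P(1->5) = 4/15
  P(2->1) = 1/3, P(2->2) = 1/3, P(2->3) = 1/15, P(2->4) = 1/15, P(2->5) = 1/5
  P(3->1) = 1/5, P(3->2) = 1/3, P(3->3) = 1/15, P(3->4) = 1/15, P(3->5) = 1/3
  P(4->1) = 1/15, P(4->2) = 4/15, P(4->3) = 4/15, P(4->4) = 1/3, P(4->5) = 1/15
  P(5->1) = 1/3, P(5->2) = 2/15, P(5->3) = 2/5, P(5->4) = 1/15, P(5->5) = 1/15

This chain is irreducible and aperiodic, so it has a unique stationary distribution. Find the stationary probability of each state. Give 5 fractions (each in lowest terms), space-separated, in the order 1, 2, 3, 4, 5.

Answer: 11709/46987 13465/46987 7269/46987 5336/46987 9208/46987

Derivation:
The stationary distribution satisfies pi = pi * P, i.e.:
  pi_1 = 1/5*pi_1 + 1/3*pi_2 + 1/5*pi_3 + 1/15*pi_4 + 1/3*pi_5
  pi_2 = 1/3*pi_1 + 1/3*pi_2 + 1/3*pi_3 + 4/15*pi_4 + 2/15*pi_5
  pi_3 = 1/15*pi_1 + 1/15*pi_2 + 1/15*pi_3 + 4/15*pi_4 + 2/5*pi_5
  pi_4 = 2/15*pi_1 + 1/15*pi_2 + 1/15*pi_3 + 1/3*pi_4 + 1/15*pi_5
  pi_5 = 4/15*pi_1 + 1/5*pi_2 + 1/3*pi_3 + 1/15*pi_4 + 1/15*pi_5
with normalization: pi_1 + pi_2 + pi_3 + pi_4 + pi_5 = 1.

Using the first 4 balance equations plus normalization, the linear system A*pi = b is:
  [-4/5, 1/3, 1/5, 1/15, 1/3] . pi = 0
  [1/3, -2/3, 1/3, 4/15, 2/15] . pi = 0
  [1/15, 1/15, -14/15, 4/15, 2/5] . pi = 0
  [2/15, 1/15, 1/15, -2/3, 1/15] . pi = 0
  [1, 1, 1, 1, 1] . pi = 1

Solving yields:
  pi_1 = 11709/46987
  pi_2 = 13465/46987
  pi_3 = 7269/46987
  pi_4 = 5336/46987
  pi_5 = 9208/46987

Verification (pi * P):
  11709/46987*1/5 + 13465/46987*1/3 + 7269/46987*1/5 + 5336/46987*1/15 + 9208/46987*1/3 = 11709/46987 = pi_1  (ok)
  11709/46987*1/3 + 13465/46987*1/3 + 7269/46987*1/3 + 5336/46987*4/15 + 9208/46987*2/15 = 13465/46987 = pi_2  (ok)
  11709/46987*1/15 + 13465/46987*1/15 + 7269/46987*1/15 + 5336/46987*4/15 + 9208/46987*2/5 = 7269/46987 = pi_3  (ok)
  11709/46987*2/15 + 13465/46987*1/15 + 7269/46987*1/15 + 5336/46987*1/3 + 9208/46987*1/15 = 5336/46987 = pi_4  (ok)
  11709/46987*4/15 + 13465/46987*1/5 + 7269/46987*1/3 + 5336/46987*1/15 + 9208/46987*1/15 = 9208/46987 = pi_5  (ok)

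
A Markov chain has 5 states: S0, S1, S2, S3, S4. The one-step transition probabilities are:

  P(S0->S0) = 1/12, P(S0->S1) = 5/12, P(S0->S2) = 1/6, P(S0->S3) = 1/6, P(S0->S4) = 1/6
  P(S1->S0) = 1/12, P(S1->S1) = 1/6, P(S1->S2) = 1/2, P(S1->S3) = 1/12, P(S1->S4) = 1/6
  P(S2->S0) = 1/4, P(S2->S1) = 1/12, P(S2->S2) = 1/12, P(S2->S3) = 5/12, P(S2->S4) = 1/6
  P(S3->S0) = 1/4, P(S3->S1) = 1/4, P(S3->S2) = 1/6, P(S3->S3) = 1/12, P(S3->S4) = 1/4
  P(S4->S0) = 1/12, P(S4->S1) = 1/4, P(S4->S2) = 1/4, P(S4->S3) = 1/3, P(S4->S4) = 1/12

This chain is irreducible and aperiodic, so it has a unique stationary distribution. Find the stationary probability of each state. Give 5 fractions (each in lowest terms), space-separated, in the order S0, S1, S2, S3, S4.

Answer: 1859/11720 321/1465 2747/11720 2547/11720 1999/11720

Derivation:
The stationary distribution satisfies pi = pi * P, i.e.:
  pi_S0 = 1/12*pi_S0 + 1/12*pi_S1 + 1/4*pi_S2 + 1/4*pi_S3 + 1/12*pi_S4
  pi_S1 = 5/12*pi_S0 + 1/6*pi_S1 + 1/12*pi_S2 + 1/4*pi_S3 + 1/4*pi_S4
  pi_S2 = 1/6*pi_S0 + 1/2*pi_S1 + 1/12*pi_S2 + 1/6*pi_S3 + 1/4*pi_S4
  pi_S3 = 1/6*pi_S0 + 1/12*pi_S1 + 5/12*pi_S2 + 1/12*pi_S3 + 1/3*pi_S4
  pi_S4 = 1/6*pi_S0 + 1/6*pi_S1 + 1/6*pi_S2 + 1/4*pi_S3 + 1/12*pi_S4
with normalization: pi_S0 + pi_S1 + pi_S2 + pi_S3 + pi_S4 = 1.

Using the first 4 balance equations plus normalization, the linear system A*pi = b is:
  [-11/12, 1/12, 1/4, 1/4, 1/12] . pi = 0
  [5/12, -5/6, 1/12, 1/4, 1/4] . pi = 0
  [1/6, 1/2, -11/12, 1/6, 1/4] . pi = 0
  [1/6, 1/12, 5/12, -11/12, 1/3] . pi = 0
  [1, 1, 1, 1, 1] . pi = 1

Solving yields:
  pi_S0 = 1859/11720
  pi_S1 = 321/1465
  pi_S2 = 2747/11720
  pi_S3 = 2547/11720
  pi_S4 = 1999/11720

Verification (pi * P):
  1859/11720*1/12 + 321/1465*1/12 + 2747/11720*1/4 + 2547/11720*1/4 + 1999/11720*1/12 = 1859/11720 = pi_S0  (ok)
  1859/11720*5/12 + 321/1465*1/6 + 2747/11720*1/12 + 2547/11720*1/4 + 1999/11720*1/4 = 321/1465 = pi_S1  (ok)
  1859/11720*1/6 + 321/1465*1/2 + 2747/11720*1/12 + 2547/11720*1/6 + 1999/11720*1/4 = 2747/11720 = pi_S2  (ok)
  1859/11720*1/6 + 321/1465*1/12 + 2747/11720*5/12 + 2547/11720*1/12 + 1999/11720*1/3 = 2547/11720 = pi_S3  (ok)
  1859/11720*1/6 + 321/1465*1/6 + 2747/11720*1/6 + 2547/11720*1/4 + 1999/11720*1/12 = 1999/11720 = pi_S4  (ok)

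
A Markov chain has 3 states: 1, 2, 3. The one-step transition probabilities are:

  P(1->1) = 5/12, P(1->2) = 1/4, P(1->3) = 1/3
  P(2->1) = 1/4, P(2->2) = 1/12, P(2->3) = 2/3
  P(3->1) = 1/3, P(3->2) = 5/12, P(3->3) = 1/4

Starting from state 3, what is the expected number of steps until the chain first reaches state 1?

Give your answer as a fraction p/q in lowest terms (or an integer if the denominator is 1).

Answer: 192/59

Derivation:
Let h_i = expected steps to first reach 1 from state i.
Boundary: h_1 = 0.
First-step equations for the other states:
  h_2 = 1 + 1/4*h_1 + 1/12*h_2 + 2/3*h_3
  h_3 = 1 + 1/3*h_1 + 5/12*h_2 + 1/4*h_3

Substituting h_1 = 0 and rearranging gives the linear system (I - Q) h = 1:
  [11/12, -2/3] . (h_2, h_3) = 1
  [-5/12, 3/4] . (h_2, h_3) = 1

Solving yields:
  h_2 = 204/59
  h_3 = 192/59

Starting state is 3, so the expected hitting time is h_3 = 192/59.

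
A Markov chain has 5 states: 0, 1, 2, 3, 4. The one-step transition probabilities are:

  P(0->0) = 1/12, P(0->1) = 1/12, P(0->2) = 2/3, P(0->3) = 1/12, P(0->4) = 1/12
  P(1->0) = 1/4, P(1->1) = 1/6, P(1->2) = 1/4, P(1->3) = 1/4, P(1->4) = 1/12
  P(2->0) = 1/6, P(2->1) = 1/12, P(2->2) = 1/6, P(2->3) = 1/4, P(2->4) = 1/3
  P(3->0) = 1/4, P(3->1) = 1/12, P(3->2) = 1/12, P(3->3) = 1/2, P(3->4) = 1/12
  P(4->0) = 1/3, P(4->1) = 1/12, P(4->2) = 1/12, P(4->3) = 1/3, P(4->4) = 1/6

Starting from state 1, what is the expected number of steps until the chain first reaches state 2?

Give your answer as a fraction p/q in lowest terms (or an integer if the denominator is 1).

Let h_i = expected steps to first reach 2 from state i.
Boundary: h_2 = 0.
First-step equations for the other states:
  h_0 = 1 + 1/12*h_0 + 1/12*h_1 + 2/3*h_2 + 1/12*h_3 + 1/12*h_4
  h_1 = 1 + 1/4*h_0 + 1/6*h_1 + 1/4*h_2 + 1/4*h_3 + 1/12*h_4
  h_3 = 1 + 1/4*h_0 + 1/12*h_1 + 1/12*h_2 + 1/2*h_3 + 1/12*h_4
  h_4 = 1 + 1/3*h_0 + 1/12*h_1 + 1/12*h_2 + 1/3*h_3 + 1/6*h_4

Substituting h_2 = 0 and rearranging gives the linear system (I - Q) h = 1:
  [11/12, -1/12, -1/12, -1/12] . (h_0, h_1, h_3, h_4) = 1
  [-1/4, 5/6, -1/4, -1/12] . (h_0, h_1, h_3, h_4) = 1
  [-1/4, -1/12, 1/2, -1/12] . (h_0, h_1, h_3, h_4) = 1
  [-1/3, -1/12, -1/3, 5/6] . (h_0, h_1, h_3, h_4) = 1

Solving yields:
  h_0 = 11/5
  h_1 = 18/5
  h_3 = 22/5
  h_4 = 21/5

Starting state is 1, so the expected hitting time is h_1 = 18/5.

Answer: 18/5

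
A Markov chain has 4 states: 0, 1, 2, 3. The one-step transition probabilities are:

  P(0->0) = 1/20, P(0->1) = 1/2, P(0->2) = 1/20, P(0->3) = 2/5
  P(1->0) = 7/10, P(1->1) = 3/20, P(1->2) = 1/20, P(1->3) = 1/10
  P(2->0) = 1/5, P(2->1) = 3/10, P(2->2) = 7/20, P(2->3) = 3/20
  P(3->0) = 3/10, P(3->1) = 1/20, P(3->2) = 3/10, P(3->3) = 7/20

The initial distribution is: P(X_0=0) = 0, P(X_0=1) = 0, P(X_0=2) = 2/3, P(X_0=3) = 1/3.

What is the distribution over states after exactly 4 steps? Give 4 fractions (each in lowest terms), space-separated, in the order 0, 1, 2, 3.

Propagating the distribution step by step (d_{t+1} = d_t * P):
d_0 = (0=0, 1=0, 2=2/3, 3=1/3)
  d_1[0] = 0*1/20 + 0*7/10 + 2/3*1/5 + 1/3*3/10 = 7/30
  d_1[1] = 0*1/2 + 0*3/20 + 2/3*3/10 + 1/3*1/20 = 13/60
  d_1[2] = 0*1/20 + 0*1/20 + 2/3*7/20 + 1/3*3/10 = 1/3
  d_1[3] = 0*2/5 + 0*1/10 + 2/3*3/20 + 1/3*7/20 = 13/60
d_1 = (0=7/30, 1=13/60, 2=1/3, 3=13/60)
  d_2[0] = 7/30*1/20 + 13/60*7/10 + 1/3*1/5 + 13/60*3/10 = 59/200
  d_2[1] = 7/30*1/2 + 13/60*3/20 + 1/3*3/10 + 13/60*1/20 = 13/50
  d_2[2] = 7/30*1/20 + 13/60*1/20 + 1/3*7/20 + 13/60*3/10 = 49/240
  d_2[3] = 7/30*2/5 + 13/60*1/10 + 1/3*3/20 + 13/60*7/20 = 289/1200
d_2 = (0=59/200, 1=13/50, 2=49/240, 3=289/1200)
  d_3[0] = 59/200*1/20 + 13/50*7/10 + 49/240*1/5 + 289/1200*3/10 = 1859/6000
  d_3[1] = 59/200*1/2 + 13/50*3/20 + 49/240*3/10 + 289/1200*1/20 = 1247/4800
  d_3[2] = 59/200*1/20 + 13/50*1/20 + 49/240*7/20 + 289/1200*3/10 = 823/4800
  d_3[3] = 59/200*2/5 + 13/50*1/10 + 49/240*3/20 + 289/1200*7/20 = 3107/12000
d_3 = (0=1859/6000, 1=1247/4800, 2=823/4800, 3=3107/12000)
  d_4[0] = 1859/6000*1/20 + 1247/4800*7/10 + 823/4800*1/5 + 3107/12000*3/10 = 4949/16000
  d_4[1] = 1859/6000*1/2 + 1247/4800*3/20 + 823/4800*3/10 + 3107/12000*1/20 = 41323/160000
  d_4[2] = 1859/6000*1/20 + 1247/4800*1/20 + 823/4800*7/20 + 3107/12000*3/10 = 997/6000
  d_4[3] = 1859/6000*2/5 + 1247/4800*1/10 + 823/4800*3/20 + 3107/12000*7/20 = 127801/480000
d_4 = (0=4949/16000, 1=41323/160000, 2=997/6000, 3=127801/480000)

Answer: 4949/16000 41323/160000 997/6000 127801/480000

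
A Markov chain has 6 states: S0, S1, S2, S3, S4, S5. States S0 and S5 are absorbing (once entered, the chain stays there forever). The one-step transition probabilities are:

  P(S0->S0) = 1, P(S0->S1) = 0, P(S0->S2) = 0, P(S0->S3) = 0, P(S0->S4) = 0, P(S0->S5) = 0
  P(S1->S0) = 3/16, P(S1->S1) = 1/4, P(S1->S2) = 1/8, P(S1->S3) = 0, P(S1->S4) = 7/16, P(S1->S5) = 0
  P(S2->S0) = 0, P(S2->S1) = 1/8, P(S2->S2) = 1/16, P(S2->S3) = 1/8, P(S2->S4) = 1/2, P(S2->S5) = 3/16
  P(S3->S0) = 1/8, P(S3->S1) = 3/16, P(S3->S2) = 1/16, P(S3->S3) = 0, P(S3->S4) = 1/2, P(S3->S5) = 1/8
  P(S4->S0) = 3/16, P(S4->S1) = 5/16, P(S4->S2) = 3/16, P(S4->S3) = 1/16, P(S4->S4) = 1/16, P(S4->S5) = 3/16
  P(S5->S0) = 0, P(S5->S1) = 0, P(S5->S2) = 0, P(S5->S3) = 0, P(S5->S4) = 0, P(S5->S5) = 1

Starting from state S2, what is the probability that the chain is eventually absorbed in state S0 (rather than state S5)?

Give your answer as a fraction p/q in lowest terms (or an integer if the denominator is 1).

Answer: 10676/24067

Derivation:
Let a_i = P(absorbed in S0 | start in state i).
Boundary conditions: a_S0 = 1, a_S5 = 0.
For each transient state i, a_i = sum_j P(i->j) * a_j:
  a_S1 = 3/16*a_S0 + 1/4*a_S1 + 1/8*a_S2 + 0*a_S3 + 7/16*a_S4 + 0*a_S5
  a_S2 = 0*a_S0 + 1/8*a_S1 + 1/16*a_S2 + 1/8*a_S3 + 1/2*a_S4 + 3/16*a_S5
  a_S3 = 1/8*a_S0 + 3/16*a_S1 + 1/16*a_S2 + 0*a_S3 + 1/2*a_S4 + 1/8*a_S5
  a_S4 = 3/16*a_S0 + 5/16*a_S1 + 3/16*a_S2 + 1/16*a_S3 + 1/16*a_S4 + 3/16*a_S5

Substituting a_S0 = 1 and a_S5 = 0, rearrange to (I - Q) a = r where r[i] = P(i -> S0):
  [3/4, -1/8, 0, -7/16] . (a_S1, a_S2, a_S3, a_S4) = 3/16
  [-1/8, 15/16, -1/8, -1/2] . (a_S1, a_S2, a_S3, a_S4) = 0
  [-3/16, -1/16, 1, -1/2] . (a_S1, a_S2, a_S3, a_S4) = 1/8
  [-5/16, -3/16, -1/16, 15/16] . (a_S1, a_S2, a_S3, a_S4) = 3/16

Solving yields:
  a_S1 = 15338/24067
  a_S2 = 10676/24067
  a_S3 = 13016/24067
  a_S4 = 12929/24067

Starting state is S2, so the absorption probability is a_S2 = 10676/24067.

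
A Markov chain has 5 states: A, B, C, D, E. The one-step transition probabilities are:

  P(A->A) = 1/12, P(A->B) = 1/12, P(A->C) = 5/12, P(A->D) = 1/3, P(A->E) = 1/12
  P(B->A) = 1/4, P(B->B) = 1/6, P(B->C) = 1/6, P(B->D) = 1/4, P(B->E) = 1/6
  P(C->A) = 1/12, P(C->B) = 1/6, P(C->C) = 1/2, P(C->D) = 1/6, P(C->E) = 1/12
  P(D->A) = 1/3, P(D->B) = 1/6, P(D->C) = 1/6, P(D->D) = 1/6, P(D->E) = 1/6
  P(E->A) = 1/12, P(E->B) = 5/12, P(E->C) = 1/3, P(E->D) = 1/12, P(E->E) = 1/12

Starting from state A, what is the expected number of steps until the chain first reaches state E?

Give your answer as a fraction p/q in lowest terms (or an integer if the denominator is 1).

Answer: 114/13

Derivation:
Let h_i = expected steps to first reach E from state i.
Boundary: h_E = 0.
First-step equations for the other states:
  h_A = 1 + 1/12*h_A + 1/12*h_B + 5/12*h_C + 1/3*h_D + 1/12*h_E
  h_B = 1 + 1/4*h_A + 1/6*h_B + 1/6*h_C + 1/4*h_D + 1/6*h_E
  h_C = 1 + 1/12*h_A + 1/6*h_B + 1/2*h_C + 1/6*h_D + 1/12*h_E
  h_D = 1 + 1/3*h_A + 1/6*h_B + 1/6*h_C + 1/6*h_D + 1/6*h_E

Substituting h_E = 0 and rearranging gives the linear system (I - Q) h = 1:
  [11/12, -1/12, -5/12, -1/3] . (h_A, h_B, h_C, h_D) = 1
  [-1/4, 5/6, -1/6, -1/4] . (h_A, h_B, h_C, h_D) = 1
  [-1/12, -1/6, 1/2, -1/6] . (h_A, h_B, h_C, h_D) = 1
  [-1/3, -1/6, -1/6, 5/6] . (h_A, h_B, h_C, h_D) = 1

Solving yields:
  h_A = 114/13
  h_B = 417/52
  h_C = 459/52
  h_D = 105/13

Starting state is A, so the expected hitting time is h_A = 114/13.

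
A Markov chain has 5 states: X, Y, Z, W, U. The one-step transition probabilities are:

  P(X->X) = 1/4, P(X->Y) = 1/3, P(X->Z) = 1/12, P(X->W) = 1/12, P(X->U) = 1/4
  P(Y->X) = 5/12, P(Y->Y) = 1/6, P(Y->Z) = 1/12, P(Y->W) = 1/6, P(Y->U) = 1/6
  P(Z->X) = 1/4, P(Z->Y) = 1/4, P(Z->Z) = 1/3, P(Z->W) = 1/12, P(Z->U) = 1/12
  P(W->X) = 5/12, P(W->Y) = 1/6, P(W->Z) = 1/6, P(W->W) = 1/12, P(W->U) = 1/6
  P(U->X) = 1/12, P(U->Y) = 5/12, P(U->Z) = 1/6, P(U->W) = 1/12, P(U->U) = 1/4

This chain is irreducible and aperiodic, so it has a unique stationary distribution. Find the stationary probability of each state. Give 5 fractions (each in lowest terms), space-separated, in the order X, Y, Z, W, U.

The stationary distribution satisfies pi = pi * P, i.e.:
  pi_X = 1/4*pi_X + 5/12*pi_Y + 1/4*pi_Z + 5/12*pi_W + 1/12*pi_U
  pi_Y = 1/3*pi_X + 1/6*pi_Y + 1/4*pi_Z + 1/6*pi_W + 5/12*pi_U
  pi_Z = 1/12*pi_X + 1/12*pi_Y + 1/3*pi_Z + 1/6*pi_W + 1/6*pi_U
  pi_W = 1/12*pi_X + 1/6*pi_Y + 1/12*pi_Z + 1/12*pi_W + 1/12*pi_U
  pi_U = 1/4*pi_X + 1/6*pi_Y + 1/12*pi_Z + 1/6*pi_W + 1/4*pi_U
with normalization: pi_X + pi_Y + pi_Z + pi_W + pi_U = 1.

Using the first 4 balance equations plus normalization, the linear system A*pi = b is:
  [-3/4, 5/12, 1/4, 5/12, 1/12] . pi = 0
  [1/3, -5/6, 1/4, 1/6, 5/12] . pi = 0
  [1/12, 1/12, -2/3, 1/6, 1/6] . pi = 0
  [1/12, 1/6, 1/12, -11/12, 1/12] . pi = 0
  [1, 1, 1, 1, 1] . pi = 1

Solving yields:
  pi_X = 2644/9409
  pi_Y = 2579/9409
  pi_Z = 2719/18818
  pi_W = 999/9409
  pi_U = 3655/18818

Verification (pi * P):
  2644/9409*1/4 + 2579/9409*5/12 + 2719/18818*1/4 + 999/9409*5/12 + 3655/18818*1/12 = 2644/9409 = pi_X  (ok)
  2644/9409*1/3 + 2579/9409*1/6 + 2719/18818*1/4 + 999/9409*1/6 + 3655/18818*5/12 = 2579/9409 = pi_Y  (ok)
  2644/9409*1/12 + 2579/9409*1/12 + 2719/18818*1/3 + 999/9409*1/6 + 3655/18818*1/6 = 2719/18818 = pi_Z  (ok)
  2644/9409*1/12 + 2579/9409*1/6 + 2719/18818*1/12 + 999/9409*1/12 + 3655/18818*1/12 = 999/9409 = pi_W  (ok)
  2644/9409*1/4 + 2579/9409*1/6 + 2719/18818*1/12 + 999/9409*1/6 + 3655/18818*1/4 = 3655/18818 = pi_U  (ok)

Answer: 2644/9409 2579/9409 2719/18818 999/9409 3655/18818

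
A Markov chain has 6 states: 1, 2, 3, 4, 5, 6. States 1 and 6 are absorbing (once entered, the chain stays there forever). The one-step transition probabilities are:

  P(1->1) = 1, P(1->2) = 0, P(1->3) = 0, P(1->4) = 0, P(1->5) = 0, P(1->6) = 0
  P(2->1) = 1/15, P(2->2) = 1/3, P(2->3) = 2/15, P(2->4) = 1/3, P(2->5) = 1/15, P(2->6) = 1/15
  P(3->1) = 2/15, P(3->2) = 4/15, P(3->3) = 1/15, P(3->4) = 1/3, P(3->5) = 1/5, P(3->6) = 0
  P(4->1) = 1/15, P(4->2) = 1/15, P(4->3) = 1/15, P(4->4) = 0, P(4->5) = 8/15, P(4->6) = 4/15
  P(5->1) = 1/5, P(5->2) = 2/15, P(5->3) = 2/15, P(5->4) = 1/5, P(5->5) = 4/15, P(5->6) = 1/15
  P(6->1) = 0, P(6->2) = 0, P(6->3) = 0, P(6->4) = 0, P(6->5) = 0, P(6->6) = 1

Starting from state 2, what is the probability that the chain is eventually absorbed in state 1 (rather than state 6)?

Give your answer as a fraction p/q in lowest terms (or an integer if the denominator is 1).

Answer: 641/1278

Derivation:
Let a_i = P(absorbed in 1 | start in state i).
Boundary conditions: a_1 = 1, a_6 = 0.
For each transient state i, a_i = sum_j P(i->j) * a_j:
  a_2 = 1/15*a_1 + 1/3*a_2 + 2/15*a_3 + 1/3*a_4 + 1/15*a_5 + 1/15*a_6
  a_3 = 2/15*a_1 + 4/15*a_2 + 1/15*a_3 + 1/3*a_4 + 1/5*a_5 + 0*a_6
  a_4 = 1/15*a_1 + 1/15*a_2 + 1/15*a_3 + 0*a_4 + 8/15*a_5 + 4/15*a_6
  a_5 = 1/5*a_1 + 2/15*a_2 + 2/15*a_3 + 1/5*a_4 + 4/15*a_5 + 1/15*a_6

Substituting a_1 = 1 and a_6 = 0, rearrange to (I - Q) a = r where r[i] = P(i -> 1):
  [2/3, -2/15, -1/3, -1/15] . (a_2, a_3, a_4, a_5) = 1/15
  [-4/15, 14/15, -1/3, -1/5] . (a_2, a_3, a_4, a_5) = 2/15
  [-1/15, -1/15, 1, -8/15] . (a_2, a_3, a_4, a_5) = 1/15
  [-2/15, -2/15, -1/5, 11/15] . (a_2, a_3, a_4, a_5) = 1/5

Solving yields:
  a_2 = 641/1278
  a_3 = 3677/6390
  a_4 = 484/1065
  a_5 = 631/1065

Starting state is 2, so the absorption probability is a_2 = 641/1278.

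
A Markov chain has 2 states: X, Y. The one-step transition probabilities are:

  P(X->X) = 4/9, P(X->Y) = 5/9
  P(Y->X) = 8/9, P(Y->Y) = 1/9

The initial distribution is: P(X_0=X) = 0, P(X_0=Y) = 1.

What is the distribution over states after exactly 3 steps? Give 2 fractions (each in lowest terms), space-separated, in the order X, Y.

Propagating the distribution step by step (d_{t+1} = d_t * P):
d_0 = (X=0, Y=1)
  d_1[X] = 0*4/9 + 1*8/9 = 8/9
  d_1[Y] = 0*5/9 + 1*1/9 = 1/9
d_1 = (X=8/9, Y=1/9)
  d_2[X] = 8/9*4/9 + 1/9*8/9 = 40/81
  d_2[Y] = 8/9*5/9 + 1/9*1/9 = 41/81
d_2 = (X=40/81, Y=41/81)
  d_3[X] = 40/81*4/9 + 41/81*8/9 = 488/729
  d_3[Y] = 40/81*5/9 + 41/81*1/9 = 241/729
d_3 = (X=488/729, Y=241/729)

Answer: 488/729 241/729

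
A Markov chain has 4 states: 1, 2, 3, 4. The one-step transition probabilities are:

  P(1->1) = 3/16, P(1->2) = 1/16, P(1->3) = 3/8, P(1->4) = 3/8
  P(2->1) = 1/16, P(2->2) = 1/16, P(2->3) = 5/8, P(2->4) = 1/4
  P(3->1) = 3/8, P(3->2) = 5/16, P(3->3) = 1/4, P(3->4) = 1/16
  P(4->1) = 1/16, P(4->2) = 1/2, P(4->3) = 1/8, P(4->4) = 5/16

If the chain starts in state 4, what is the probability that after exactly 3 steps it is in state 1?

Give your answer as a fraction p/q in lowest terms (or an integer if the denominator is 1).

Computing P^3 by repeated multiplication:
P^1 =
  1: [3/16, 1/16, 3/8, 3/8]
  2: [1/16, 1/16, 5/8, 1/4]
  3: [3/8, 5/16, 1/4, 1/16]
  4: [1/16, 1/2, 1/8, 5/16]
P^2 =
  1: [13/64, 41/128, 1/4, 29/128]
  2: [17/64, 21/64, 1/4, 5/32]
  3: [3/16, 39/256, 13/32, 65/256]
  4: [7/64, 59/256, 13/32, 65/256]
P^3 =
  1: [85/512, 459/2048, 47/128, 497/2048]
  2: [89/512, 99/512, 99/256, 63/256]
  3: [109/512, 1127/4096, 153/512, 873/4096]
  4: [13/64, 1127/4096, 163/512, 833/4096]

(P^3)[4 -> 1] = 13/64

Answer: 13/64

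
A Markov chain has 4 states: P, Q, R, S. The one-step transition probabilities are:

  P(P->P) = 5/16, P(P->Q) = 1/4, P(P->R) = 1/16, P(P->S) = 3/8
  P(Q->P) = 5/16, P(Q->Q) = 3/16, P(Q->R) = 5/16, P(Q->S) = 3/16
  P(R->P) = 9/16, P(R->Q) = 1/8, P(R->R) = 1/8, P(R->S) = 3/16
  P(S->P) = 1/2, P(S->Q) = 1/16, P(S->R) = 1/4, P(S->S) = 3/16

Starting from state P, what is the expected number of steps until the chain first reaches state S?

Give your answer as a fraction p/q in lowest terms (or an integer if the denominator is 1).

Answer: 4208/1305

Derivation:
Let h_i = expected steps to first reach S from state i.
Boundary: h_S = 0.
First-step equations for the other states:
  h_P = 1 + 5/16*h_P + 1/4*h_Q + 1/16*h_R + 3/8*h_S
  h_Q = 1 + 5/16*h_P + 3/16*h_Q + 5/16*h_R + 3/16*h_S
  h_R = 1 + 9/16*h_P + 1/8*h_Q + 1/8*h_R + 3/16*h_S

Substituting h_S = 0 and rearranging gives the linear system (I - Q) h = 1:
  [11/16, -1/4, -1/16] . (h_P, h_Q, h_R) = 1
  [-5/16, 13/16, -5/16] . (h_P, h_Q, h_R) = 1
  [-9/16, -1/8, 7/8] . (h_P, h_Q, h_R) = 1

Solving yields:
  h_P = 4208/1305
  h_Q = 1024/261
  h_R = 4928/1305

Starting state is P, so the expected hitting time is h_P = 4208/1305.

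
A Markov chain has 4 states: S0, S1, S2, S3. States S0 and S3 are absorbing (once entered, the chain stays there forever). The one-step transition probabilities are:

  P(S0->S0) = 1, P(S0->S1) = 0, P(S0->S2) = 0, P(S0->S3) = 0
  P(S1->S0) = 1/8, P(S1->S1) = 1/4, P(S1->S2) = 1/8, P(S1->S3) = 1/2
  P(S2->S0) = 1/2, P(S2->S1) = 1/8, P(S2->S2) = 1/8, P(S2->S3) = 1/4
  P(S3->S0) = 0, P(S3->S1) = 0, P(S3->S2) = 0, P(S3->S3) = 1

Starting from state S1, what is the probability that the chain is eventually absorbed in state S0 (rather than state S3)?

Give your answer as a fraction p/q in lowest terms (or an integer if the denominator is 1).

Let a_i = P(absorbed in S0 | start in state i).
Boundary conditions: a_S0 = 1, a_S3 = 0.
For each transient state i, a_i = sum_j P(i->j) * a_j:
  a_S1 = 1/8*a_S0 + 1/4*a_S1 + 1/8*a_S2 + 1/2*a_S3
  a_S2 = 1/2*a_S0 + 1/8*a_S1 + 1/8*a_S2 + 1/4*a_S3

Substituting a_S0 = 1 and a_S3 = 0, rearrange to (I - Q) a = r where r[i] = P(i -> S0):
  [3/4, -1/8] . (a_S1, a_S2) = 1/8
  [-1/8, 7/8] . (a_S1, a_S2) = 1/2

Solving yields:
  a_S1 = 11/41
  a_S2 = 25/41

Starting state is S1, so the absorption probability is a_S1 = 11/41.

Answer: 11/41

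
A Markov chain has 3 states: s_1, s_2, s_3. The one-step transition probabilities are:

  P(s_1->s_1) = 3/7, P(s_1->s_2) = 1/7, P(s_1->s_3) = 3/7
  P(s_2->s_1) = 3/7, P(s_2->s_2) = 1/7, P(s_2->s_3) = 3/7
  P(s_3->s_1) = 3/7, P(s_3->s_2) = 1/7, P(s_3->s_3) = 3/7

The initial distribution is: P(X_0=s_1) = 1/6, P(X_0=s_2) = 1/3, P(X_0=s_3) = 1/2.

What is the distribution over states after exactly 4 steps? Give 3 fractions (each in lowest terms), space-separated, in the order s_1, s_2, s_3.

Propagating the distribution step by step (d_{t+1} = d_t * P):
d_0 = (s_1=1/6, s_2=1/3, s_3=1/2)
  d_1[s_1] = 1/6*3/7 + 1/3*3/7 + 1/2*3/7 = 3/7
  d_1[s_2] = 1/6*1/7 + 1/3*1/7 + 1/2*1/7 = 1/7
  d_1[s_3] = 1/6*3/7 + 1/3*3/7 + 1/2*3/7 = 3/7
d_1 = (s_1=3/7, s_2=1/7, s_3=3/7)
  d_2[s_1] = 3/7*3/7 + 1/7*3/7 + 3/7*3/7 = 3/7
  d_2[s_2] = 3/7*1/7 + 1/7*1/7 + 3/7*1/7 = 1/7
  d_2[s_3] = 3/7*3/7 + 1/7*3/7 + 3/7*3/7 = 3/7
d_2 = (s_1=3/7, s_2=1/7, s_3=3/7)
  d_3[s_1] = 3/7*3/7 + 1/7*3/7 + 3/7*3/7 = 3/7
  d_3[s_2] = 3/7*1/7 + 1/7*1/7 + 3/7*1/7 = 1/7
  d_3[s_3] = 3/7*3/7 + 1/7*3/7 + 3/7*3/7 = 3/7
d_3 = (s_1=3/7, s_2=1/7, s_3=3/7)
  d_4[s_1] = 3/7*3/7 + 1/7*3/7 + 3/7*3/7 = 3/7
  d_4[s_2] = 3/7*1/7 + 1/7*1/7 + 3/7*1/7 = 1/7
  d_4[s_3] = 3/7*3/7 + 1/7*3/7 + 3/7*3/7 = 3/7
d_4 = (s_1=3/7, s_2=1/7, s_3=3/7)

Answer: 3/7 1/7 3/7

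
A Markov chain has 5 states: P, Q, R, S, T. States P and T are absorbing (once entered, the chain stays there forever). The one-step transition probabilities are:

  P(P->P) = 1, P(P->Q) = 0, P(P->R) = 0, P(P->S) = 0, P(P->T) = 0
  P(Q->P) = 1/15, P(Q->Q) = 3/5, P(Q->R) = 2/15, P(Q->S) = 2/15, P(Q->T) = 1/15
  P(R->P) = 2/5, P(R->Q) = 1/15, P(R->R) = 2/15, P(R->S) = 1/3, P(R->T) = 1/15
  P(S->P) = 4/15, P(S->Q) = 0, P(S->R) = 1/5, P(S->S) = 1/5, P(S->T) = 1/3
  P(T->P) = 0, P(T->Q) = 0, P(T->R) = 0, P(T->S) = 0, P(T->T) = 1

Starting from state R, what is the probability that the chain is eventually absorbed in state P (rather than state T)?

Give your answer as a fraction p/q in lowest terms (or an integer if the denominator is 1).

Answer: 143/204

Derivation:
Let a_i = P(absorbed in P | start in state i).
Boundary conditions: a_P = 1, a_T = 0.
For each transient state i, a_i = sum_j P(i->j) * a_j:
  a_Q = 1/15*a_P + 3/5*a_Q + 2/15*a_R + 2/15*a_S + 1/15*a_T
  a_R = 2/5*a_P + 1/15*a_Q + 2/15*a_R + 1/3*a_S + 1/15*a_T
  a_S = 4/15*a_P + 0*a_Q + 1/5*a_R + 1/5*a_S + 1/3*a_T

Substituting a_P = 1 and a_T = 0, rearrange to (I - Q) a = r where r[i] = P(i -> P):
  [2/5, -2/15, -2/15] . (a_Q, a_R, a_S) = 1/15
  [-1/15, 13/15, -1/3] . (a_Q, a_R, a_S) = 2/5
  [0, -1/5, 4/5] . (a_Q, a_R, a_S) = 4/15

Solving yields:
  a_Q = 155/272
  a_R = 143/204
  a_S = 415/816

Starting state is R, so the absorption probability is a_R = 143/204.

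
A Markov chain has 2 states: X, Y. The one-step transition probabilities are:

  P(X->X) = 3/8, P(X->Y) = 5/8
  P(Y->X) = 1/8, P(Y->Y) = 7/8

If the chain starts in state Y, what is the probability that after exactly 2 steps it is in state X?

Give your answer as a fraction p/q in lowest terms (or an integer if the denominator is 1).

Computing P^2 by repeated multiplication:
P^1 =
  X: [3/8, 5/8]
  Y: [1/8, 7/8]
P^2 =
  X: [7/32, 25/32]
  Y: [5/32, 27/32]

(P^2)[Y -> X] = 5/32

Answer: 5/32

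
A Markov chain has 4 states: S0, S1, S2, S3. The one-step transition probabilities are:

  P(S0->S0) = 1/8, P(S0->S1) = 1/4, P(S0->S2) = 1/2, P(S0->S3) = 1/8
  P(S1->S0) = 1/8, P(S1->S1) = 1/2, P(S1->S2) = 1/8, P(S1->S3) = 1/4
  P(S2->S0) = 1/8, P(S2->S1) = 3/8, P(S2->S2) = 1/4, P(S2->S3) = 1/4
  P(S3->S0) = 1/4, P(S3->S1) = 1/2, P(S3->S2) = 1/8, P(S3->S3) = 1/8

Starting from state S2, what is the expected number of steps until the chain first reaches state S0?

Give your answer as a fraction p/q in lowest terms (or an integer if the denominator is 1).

Answer: 72/11

Derivation:
Let h_i = expected steps to first reach S0 from state i.
Boundary: h_S0 = 0.
First-step equations for the other states:
  h_S1 = 1 + 1/8*h_S0 + 1/2*h_S1 + 1/8*h_S2 + 1/4*h_S3
  h_S2 = 1 + 1/8*h_S0 + 3/8*h_S1 + 1/4*h_S2 + 1/4*h_S3
  h_S3 = 1 + 1/4*h_S0 + 1/2*h_S1 + 1/8*h_S2 + 1/8*h_S3

Substituting h_S0 = 0 and rearranging gives the linear system (I - Q) h = 1:
  [1/2, -1/8, -1/4] . (h_S1, h_S2, h_S3) = 1
  [-3/8, 3/4, -1/4] . (h_S1, h_S2, h_S3) = 1
  [-1/2, -1/8, 7/8] . (h_S1, h_S2, h_S3) = 1

Solving yields:
  h_S1 = 72/11
  h_S2 = 72/11
  h_S3 = 64/11

Starting state is S2, so the expected hitting time is h_S2 = 72/11.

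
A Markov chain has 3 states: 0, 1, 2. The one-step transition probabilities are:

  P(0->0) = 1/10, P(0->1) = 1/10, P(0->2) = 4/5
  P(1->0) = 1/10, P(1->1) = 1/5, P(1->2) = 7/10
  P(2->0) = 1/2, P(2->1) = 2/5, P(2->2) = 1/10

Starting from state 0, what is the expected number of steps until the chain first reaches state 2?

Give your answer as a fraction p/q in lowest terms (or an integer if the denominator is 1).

Answer: 90/71

Derivation:
Let h_i = expected steps to first reach 2 from state i.
Boundary: h_2 = 0.
First-step equations for the other states:
  h_0 = 1 + 1/10*h_0 + 1/10*h_1 + 4/5*h_2
  h_1 = 1 + 1/10*h_0 + 1/5*h_1 + 7/10*h_2

Substituting h_2 = 0 and rearranging gives the linear system (I - Q) h = 1:
  [9/10, -1/10] . (h_0, h_1) = 1
  [-1/10, 4/5] . (h_0, h_1) = 1

Solving yields:
  h_0 = 90/71
  h_1 = 100/71

Starting state is 0, so the expected hitting time is h_0 = 90/71.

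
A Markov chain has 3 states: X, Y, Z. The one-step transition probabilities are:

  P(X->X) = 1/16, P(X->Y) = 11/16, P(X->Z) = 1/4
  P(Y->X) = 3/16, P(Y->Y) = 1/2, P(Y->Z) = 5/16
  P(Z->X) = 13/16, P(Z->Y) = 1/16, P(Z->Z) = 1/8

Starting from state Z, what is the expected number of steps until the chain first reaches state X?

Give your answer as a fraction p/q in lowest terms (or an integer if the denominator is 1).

Answer: 144/107

Derivation:
Let h_i = expected steps to first reach X from state i.
Boundary: h_X = 0.
First-step equations for the other states:
  h_Y = 1 + 3/16*h_X + 1/2*h_Y + 5/16*h_Z
  h_Z = 1 + 13/16*h_X + 1/16*h_Y + 1/8*h_Z

Substituting h_X = 0 and rearranging gives the linear system (I - Q) h = 1:
  [1/2, -5/16] . (h_Y, h_Z) = 1
  [-1/16, 7/8] . (h_Y, h_Z) = 1

Solving yields:
  h_Y = 304/107
  h_Z = 144/107

Starting state is Z, so the expected hitting time is h_Z = 144/107.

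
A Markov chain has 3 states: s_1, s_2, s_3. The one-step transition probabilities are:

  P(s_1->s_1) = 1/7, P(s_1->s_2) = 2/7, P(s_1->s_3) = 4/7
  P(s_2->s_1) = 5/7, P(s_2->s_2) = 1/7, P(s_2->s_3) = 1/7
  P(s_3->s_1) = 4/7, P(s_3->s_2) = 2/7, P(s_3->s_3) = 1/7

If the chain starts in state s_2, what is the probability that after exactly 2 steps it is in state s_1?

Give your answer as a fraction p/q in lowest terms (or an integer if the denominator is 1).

Answer: 2/7

Derivation:
Computing P^2 by repeated multiplication:
P^1 =
  s_1: [1/7, 2/7, 4/7]
  s_2: [5/7, 1/7, 1/7]
  s_3: [4/7, 2/7, 1/7]
P^2 =
  s_1: [27/49, 12/49, 10/49]
  s_2: [2/7, 13/49, 22/49]
  s_3: [18/49, 12/49, 19/49]

(P^2)[s_2 -> s_1] = 2/7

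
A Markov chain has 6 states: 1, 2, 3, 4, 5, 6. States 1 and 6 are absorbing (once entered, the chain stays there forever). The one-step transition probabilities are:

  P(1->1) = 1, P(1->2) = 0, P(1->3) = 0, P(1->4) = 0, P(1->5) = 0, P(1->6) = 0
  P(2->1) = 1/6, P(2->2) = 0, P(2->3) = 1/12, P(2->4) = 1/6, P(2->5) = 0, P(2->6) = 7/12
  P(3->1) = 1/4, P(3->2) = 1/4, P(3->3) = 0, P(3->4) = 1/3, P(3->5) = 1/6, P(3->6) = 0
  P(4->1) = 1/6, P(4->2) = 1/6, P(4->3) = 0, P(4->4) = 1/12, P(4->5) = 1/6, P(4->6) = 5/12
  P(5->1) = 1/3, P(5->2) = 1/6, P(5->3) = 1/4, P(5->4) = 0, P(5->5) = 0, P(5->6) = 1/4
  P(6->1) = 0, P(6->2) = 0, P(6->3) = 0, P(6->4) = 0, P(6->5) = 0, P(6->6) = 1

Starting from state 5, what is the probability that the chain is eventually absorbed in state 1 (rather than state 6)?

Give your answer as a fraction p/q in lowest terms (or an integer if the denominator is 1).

Answer: 2102/4173

Derivation:
Let a_i = P(absorbed in 1 | start in state i).
Boundary conditions: a_1 = 1, a_6 = 0.
For each transient state i, a_i = sum_j P(i->j) * a_j:
  a_2 = 1/6*a_1 + 0*a_2 + 1/12*a_3 + 1/6*a_4 + 0*a_5 + 7/12*a_6
  a_3 = 1/4*a_1 + 1/4*a_2 + 0*a_3 + 1/3*a_4 + 1/6*a_5 + 0*a_6
  a_4 = 1/6*a_1 + 1/6*a_2 + 0*a_3 + 1/12*a_4 + 1/6*a_5 + 5/12*a_6
  a_5 = 1/3*a_1 + 1/6*a_2 + 1/4*a_3 + 0*a_4 + 0*a_5 + 1/4*a_6

Substituting a_1 = 1 and a_6 = 0, rearrange to (I - Q) a = r where r[i] = P(i -> 1):
  [1, -1/12, -1/6, 0] . (a_2, a_3, a_4, a_5) = 1/6
  [-1/4, 1, -1/3, -1/6] . (a_2, a_3, a_4, a_5) = 1/4
  [-1/6, 0, 11/12, -1/6] . (a_2, a_3, a_4, a_5) = 1/6
  [-1/6, -1/4, 0, 1] . (a_2, a_3, a_4, a_5) = 1/3

Solving yields:
  a_2 = 365/1391
  a_3 = 2114/4173
  a_4 = 1340/4173
  a_5 = 2102/4173

Starting state is 5, so the absorption probability is a_5 = 2102/4173.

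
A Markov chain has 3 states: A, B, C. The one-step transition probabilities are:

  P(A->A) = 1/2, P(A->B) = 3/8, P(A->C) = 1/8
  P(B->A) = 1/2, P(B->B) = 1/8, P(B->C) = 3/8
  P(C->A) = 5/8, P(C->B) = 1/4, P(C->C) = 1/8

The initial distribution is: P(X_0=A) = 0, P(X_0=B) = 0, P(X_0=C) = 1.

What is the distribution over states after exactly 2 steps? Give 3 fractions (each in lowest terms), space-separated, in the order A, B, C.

Answer: 33/64 19/64 3/16

Derivation:
Propagating the distribution step by step (d_{t+1} = d_t * P):
d_0 = (A=0, B=0, C=1)
  d_1[A] = 0*1/2 + 0*1/2 + 1*5/8 = 5/8
  d_1[B] = 0*3/8 + 0*1/8 + 1*1/4 = 1/4
  d_1[C] = 0*1/8 + 0*3/8 + 1*1/8 = 1/8
d_1 = (A=5/8, B=1/4, C=1/8)
  d_2[A] = 5/8*1/2 + 1/4*1/2 + 1/8*5/8 = 33/64
  d_2[B] = 5/8*3/8 + 1/4*1/8 + 1/8*1/4 = 19/64
  d_2[C] = 5/8*1/8 + 1/4*3/8 + 1/8*1/8 = 3/16
d_2 = (A=33/64, B=19/64, C=3/16)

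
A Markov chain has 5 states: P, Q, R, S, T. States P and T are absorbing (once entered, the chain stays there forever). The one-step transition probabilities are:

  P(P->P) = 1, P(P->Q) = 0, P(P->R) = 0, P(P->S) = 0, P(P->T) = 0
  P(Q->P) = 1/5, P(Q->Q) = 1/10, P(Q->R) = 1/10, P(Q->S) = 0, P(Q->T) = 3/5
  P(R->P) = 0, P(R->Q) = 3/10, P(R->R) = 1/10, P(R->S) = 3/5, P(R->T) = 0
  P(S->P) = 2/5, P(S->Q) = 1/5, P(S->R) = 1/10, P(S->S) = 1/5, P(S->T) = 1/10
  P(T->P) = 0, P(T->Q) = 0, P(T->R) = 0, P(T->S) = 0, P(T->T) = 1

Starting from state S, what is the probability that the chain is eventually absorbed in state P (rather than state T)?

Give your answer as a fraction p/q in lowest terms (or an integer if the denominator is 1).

Let a_i = P(absorbed in P | start in state i).
Boundary conditions: a_P = 1, a_T = 0.
For each transient state i, a_i = sum_j P(i->j) * a_j:
  a_Q = 1/5*a_P + 1/10*a_Q + 1/10*a_R + 0*a_S + 3/5*a_T
  a_R = 0*a_P + 3/10*a_Q + 1/10*a_R + 3/5*a_S + 0*a_T
  a_S = 2/5*a_P + 1/5*a_Q + 1/10*a_R + 1/5*a_S + 1/10*a_T

Substituting a_P = 1 and a_T = 0, rearrange to (I - Q) a = r where r[i] = P(i -> P):
  [9/10, -1/10, 0] . (a_Q, a_R, a_S) = 1/5
  [-3/10, 9/10, -3/5] . (a_Q, a_R, a_S) = 0
  [-1/5, -1/10, 4/5] . (a_Q, a_R, a_S) = 2/5

Solving yields:
  a_Q = 26/93
  a_R = 16/31
  a_S = 59/93

Starting state is S, so the absorption probability is a_S = 59/93.

Answer: 59/93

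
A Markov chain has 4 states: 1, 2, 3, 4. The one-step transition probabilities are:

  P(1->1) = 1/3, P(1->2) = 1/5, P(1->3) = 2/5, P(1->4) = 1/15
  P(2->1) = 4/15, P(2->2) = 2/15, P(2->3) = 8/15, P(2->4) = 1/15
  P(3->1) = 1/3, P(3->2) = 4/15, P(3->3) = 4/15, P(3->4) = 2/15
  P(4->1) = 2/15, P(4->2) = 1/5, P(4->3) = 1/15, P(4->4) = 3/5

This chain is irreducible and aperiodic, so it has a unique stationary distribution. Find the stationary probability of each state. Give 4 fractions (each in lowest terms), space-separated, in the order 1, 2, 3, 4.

Answer: 111/394 409/1970 317/985 186/985

Derivation:
The stationary distribution satisfies pi = pi * P, i.e.:
  pi_1 = 1/3*pi_1 + 4/15*pi_2 + 1/3*pi_3 + 2/15*pi_4
  pi_2 = 1/5*pi_1 + 2/15*pi_2 + 4/15*pi_3 + 1/5*pi_4
  pi_3 = 2/5*pi_1 + 8/15*pi_2 + 4/15*pi_3 + 1/15*pi_4
  pi_4 = 1/15*pi_1 + 1/15*pi_2 + 2/15*pi_3 + 3/5*pi_4
with normalization: pi_1 + pi_2 + pi_3 + pi_4 = 1.

Using the first 3 balance equations plus normalization, the linear system A*pi = b is:
  [-2/3, 4/15, 1/3, 2/15] . pi = 0
  [1/5, -13/15, 4/15, 1/5] . pi = 0
  [2/5, 8/15, -11/15, 1/15] . pi = 0
  [1, 1, 1, 1] . pi = 1

Solving yields:
  pi_1 = 111/394
  pi_2 = 409/1970
  pi_3 = 317/985
  pi_4 = 186/985

Verification (pi * P):
  111/394*1/3 + 409/1970*4/15 + 317/985*1/3 + 186/985*2/15 = 111/394 = pi_1  (ok)
  111/394*1/5 + 409/1970*2/15 + 317/985*4/15 + 186/985*1/5 = 409/1970 = pi_2  (ok)
  111/394*2/5 + 409/1970*8/15 + 317/985*4/15 + 186/985*1/15 = 317/985 = pi_3  (ok)
  111/394*1/15 + 409/1970*1/15 + 317/985*2/15 + 186/985*3/5 = 186/985 = pi_4  (ok)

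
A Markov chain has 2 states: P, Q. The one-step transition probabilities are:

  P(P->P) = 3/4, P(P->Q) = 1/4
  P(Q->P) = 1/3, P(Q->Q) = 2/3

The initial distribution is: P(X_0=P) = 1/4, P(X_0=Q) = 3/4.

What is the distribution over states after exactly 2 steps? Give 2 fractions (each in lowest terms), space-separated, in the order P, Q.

Answer: 33/64 31/64

Derivation:
Propagating the distribution step by step (d_{t+1} = d_t * P):
d_0 = (P=1/4, Q=3/4)
  d_1[P] = 1/4*3/4 + 3/4*1/3 = 7/16
  d_1[Q] = 1/4*1/4 + 3/4*2/3 = 9/16
d_1 = (P=7/16, Q=9/16)
  d_2[P] = 7/16*3/4 + 9/16*1/3 = 33/64
  d_2[Q] = 7/16*1/4 + 9/16*2/3 = 31/64
d_2 = (P=33/64, Q=31/64)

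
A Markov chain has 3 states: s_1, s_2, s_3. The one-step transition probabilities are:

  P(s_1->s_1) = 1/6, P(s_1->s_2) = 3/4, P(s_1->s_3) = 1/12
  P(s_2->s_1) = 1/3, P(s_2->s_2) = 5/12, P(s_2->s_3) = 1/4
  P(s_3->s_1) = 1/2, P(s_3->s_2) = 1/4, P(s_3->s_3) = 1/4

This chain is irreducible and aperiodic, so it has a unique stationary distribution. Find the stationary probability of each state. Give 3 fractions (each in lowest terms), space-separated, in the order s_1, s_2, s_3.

Answer: 27/86 21/43 17/86

Derivation:
The stationary distribution satisfies pi = pi * P, i.e.:
  pi_s_1 = 1/6*pi_s_1 + 1/3*pi_s_2 + 1/2*pi_s_3
  pi_s_2 = 3/4*pi_s_1 + 5/12*pi_s_2 + 1/4*pi_s_3
  pi_s_3 = 1/12*pi_s_1 + 1/4*pi_s_2 + 1/4*pi_s_3
with normalization: pi_s_1 + pi_s_2 + pi_s_3 = 1.

Using the first 2 balance equations plus normalization, the linear system A*pi = b is:
  [-5/6, 1/3, 1/2] . pi = 0
  [3/4, -7/12, 1/4] . pi = 0
  [1, 1, 1] . pi = 1

Solving yields:
  pi_s_1 = 27/86
  pi_s_2 = 21/43
  pi_s_3 = 17/86

Verification (pi * P):
  27/86*1/6 + 21/43*1/3 + 17/86*1/2 = 27/86 = pi_s_1  (ok)
  27/86*3/4 + 21/43*5/12 + 17/86*1/4 = 21/43 = pi_s_2  (ok)
  27/86*1/12 + 21/43*1/4 + 17/86*1/4 = 17/86 = pi_s_3  (ok)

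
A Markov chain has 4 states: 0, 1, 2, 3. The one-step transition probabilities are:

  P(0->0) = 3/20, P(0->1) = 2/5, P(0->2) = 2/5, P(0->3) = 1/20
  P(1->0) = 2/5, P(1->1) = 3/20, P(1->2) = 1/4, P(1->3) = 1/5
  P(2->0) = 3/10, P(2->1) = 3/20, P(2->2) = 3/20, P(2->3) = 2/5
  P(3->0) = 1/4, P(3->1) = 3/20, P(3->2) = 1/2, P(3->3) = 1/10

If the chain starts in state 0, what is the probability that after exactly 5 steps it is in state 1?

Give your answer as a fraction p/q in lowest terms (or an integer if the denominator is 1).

Answer: 28007/128000

Derivation:
Computing P^5 by repeated multiplication:
P^1 =
  0: [3/20, 2/5, 2/5, 1/20]
  1: [2/5, 3/20, 1/4, 1/5]
  2: [3/10, 3/20, 3/20, 2/5]
  3: [1/4, 3/20, 1/2, 1/10]
P^2 =
  0: [63/200, 3/16, 49/200, 101/400]
  1: [49/200, 1/4, 67/200, 17/100]
  2: [1/4, 9/40, 19/50, 29/200]
  3: [109/400, 17/80, 21/80, 101/400]
P^3 =
  0: [2071/8000, 183/800, 2687/8000, 353/2000]
  1: [1119/4000, 169/800, 1183/4000, 853/4000]
  2: [1111/4000, 17/80, 1143/4000, 28/125]
  3: [1071/4000, 349/1600, 1311/4000, 1491/8000]
P^4 =
  0: [8807/32000, 6871/32000, 47899/160000, 33711/160000]
  1: [537/2000, 3519/16000, 3157/10000, 15669/80000]
  2: [21471/80000, 3511/16000, 25527/80000, 15447/80000]
  3: [43573/160000, 3471/16000, 48637/160000, 827/4000]
P^5 =
  0: [431447/1600000, 28007/128000, 502431/1600000, 632069/3200000]
  1: [435081/1600000, 1737/8000, 492273/1600000, 162623/800000]
  2: [1741/6400, 69471/320000, 245297/800000, 326801/1600000]
  3: [865621/3200000, 139573/640000, 199769/640000, 637669/3200000]

(P^5)[0 -> 1] = 28007/128000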